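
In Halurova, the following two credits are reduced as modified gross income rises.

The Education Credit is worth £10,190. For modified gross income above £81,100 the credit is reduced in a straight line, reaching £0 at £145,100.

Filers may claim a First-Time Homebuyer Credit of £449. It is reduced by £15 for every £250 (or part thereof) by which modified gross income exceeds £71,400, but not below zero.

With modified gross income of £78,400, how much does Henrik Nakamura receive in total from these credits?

£10,219

Education Credit: £78,400 is at or below the £81,100 threshold, so the full £10,190 applies.
First-Time Homebuyer Credit: income exceeds £71,400 by £7,000, which is 28 full-or-partial £250 increments; reduction = 28 × £15 = £420, leaving £29.
Total: £10,190 + £29 = £10,219.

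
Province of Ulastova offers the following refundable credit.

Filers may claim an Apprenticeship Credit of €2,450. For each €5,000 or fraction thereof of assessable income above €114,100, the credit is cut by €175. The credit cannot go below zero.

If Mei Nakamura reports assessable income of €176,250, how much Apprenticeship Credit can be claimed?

Apprenticeship Credit: income exceeds €114,100 by €62,150, which is 13 full-or-partial €5,000 increments; reduction = 13 × €175 = €2,275, leaving €175.

€175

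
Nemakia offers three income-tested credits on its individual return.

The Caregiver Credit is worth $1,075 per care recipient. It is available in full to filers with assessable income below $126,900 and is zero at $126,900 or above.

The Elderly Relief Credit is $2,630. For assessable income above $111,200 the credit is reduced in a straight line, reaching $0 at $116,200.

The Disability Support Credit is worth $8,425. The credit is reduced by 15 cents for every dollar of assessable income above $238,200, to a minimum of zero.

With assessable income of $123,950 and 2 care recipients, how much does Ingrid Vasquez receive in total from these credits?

$10,575

Caregiver Credit: base = 2 × $1,075 = $2,150. $123,950 is below the $126,900 cutoff, so the full $2,150 applies.
Elderly Relief Credit: $123,950 is at or above $116,200, so the credit is $0.
Disability Support Credit: $123,950 is at or below the $238,200 threshold, so the full $8,425 applies.
Total: $2,150 + $0 + $8,425 = $10,575.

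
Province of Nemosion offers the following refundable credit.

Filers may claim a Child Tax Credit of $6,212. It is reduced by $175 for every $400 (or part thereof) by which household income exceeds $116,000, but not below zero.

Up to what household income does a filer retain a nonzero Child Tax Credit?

After 35 increments the reduction is 35 × $175 = $6,125, leaving $87; one more increment wipes it out. Increment 35 ends at excess 35 × $400 = $14,000, so the highest qualifying income is $116,000 + $14,000 = $130,000.

$130,000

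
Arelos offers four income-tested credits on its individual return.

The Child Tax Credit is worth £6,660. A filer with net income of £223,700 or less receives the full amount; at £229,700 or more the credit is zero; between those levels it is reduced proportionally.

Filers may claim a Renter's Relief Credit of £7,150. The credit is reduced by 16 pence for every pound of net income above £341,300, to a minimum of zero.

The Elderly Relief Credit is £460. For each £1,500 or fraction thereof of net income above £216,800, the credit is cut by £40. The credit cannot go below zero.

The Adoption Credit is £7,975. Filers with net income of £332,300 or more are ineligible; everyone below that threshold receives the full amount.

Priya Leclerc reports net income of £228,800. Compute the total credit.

£16,264

Child Tax Credit: £228,800 is £5,100 into a £6,000 phase-out range, leaving 900/6,000 of the credit: £6,660 × 900/6,000 = £999.
Renter's Relief Credit: £228,800 is at or below the £341,300 threshold, so the full £7,150 applies.
Elderly Relief Credit: income exceeds £216,800 by £12,000, which is 8 full-or-partial £1,500 increments; reduction = 8 × £40 = £320, leaving £140.
Adoption Credit: £228,800 is below the £332,300 cutoff, so the full £7,975 applies.
Total: £999 + £7,150 + £140 + £7,975 = £16,264.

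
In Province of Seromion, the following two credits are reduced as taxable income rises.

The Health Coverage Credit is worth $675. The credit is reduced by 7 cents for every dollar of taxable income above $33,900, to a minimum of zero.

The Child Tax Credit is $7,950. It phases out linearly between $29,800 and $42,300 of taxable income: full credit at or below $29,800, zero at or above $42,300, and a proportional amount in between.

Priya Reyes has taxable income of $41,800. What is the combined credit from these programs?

Health Coverage Credit: 7% of the $7,900 excess over $33,900 is $553; credit = $675 − $553 = $122.
Child Tax Credit: $41,800 is $12,000 into a $12,500 phase-out range, leaving 500/12,500 of the credit: $7,950 × 500/12,500 = $318.
Total: $122 + $318 = $440.

$440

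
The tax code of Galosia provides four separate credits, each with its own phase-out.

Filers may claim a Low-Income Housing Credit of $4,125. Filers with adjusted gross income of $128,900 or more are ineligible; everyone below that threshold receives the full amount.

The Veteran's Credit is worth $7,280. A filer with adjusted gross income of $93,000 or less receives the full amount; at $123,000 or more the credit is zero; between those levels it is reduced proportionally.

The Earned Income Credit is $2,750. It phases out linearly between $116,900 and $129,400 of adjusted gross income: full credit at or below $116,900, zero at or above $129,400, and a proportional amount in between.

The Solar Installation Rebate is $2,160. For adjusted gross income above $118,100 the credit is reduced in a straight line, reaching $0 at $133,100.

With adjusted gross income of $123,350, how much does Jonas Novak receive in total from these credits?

$6,860

Low-Income Housing Credit: $123,350 is below the $128,900 cutoff, so the full $4,125 applies.
Veteran's Credit: $123,350 is at or above $123,000, so the credit is $0.
Earned Income Credit: $123,350 is $6,450 into a $12,500 phase-out range, leaving 6,050/12,500 of the credit: $2,750 × 6,050/12,500 = $1,331.
Solar Installation Rebate: $123,350 is $5,250 into a $15,000 phase-out range, leaving 9,750/15,000 of the credit: $2,160 × 9,750/15,000 = $1,404.
Total: $4,125 + $0 + $1,331 + $1,404 = $6,860.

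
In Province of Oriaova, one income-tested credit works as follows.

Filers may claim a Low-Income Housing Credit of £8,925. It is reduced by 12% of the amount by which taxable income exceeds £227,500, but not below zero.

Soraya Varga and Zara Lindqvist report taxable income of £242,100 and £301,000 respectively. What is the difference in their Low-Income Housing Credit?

Soraya (£242,100): Low-Income Housing Credit: 12% of the £14,600 excess over £227,500 is £1,752; credit = £8,925 − £1,752 = £7,173.
Zara (£301,000): Low-Income Housing Credit: 12% of the £73,500 excess over £227,500 is £8,820; credit = £8,925 − £8,820 = £105.
Difference: |£7,173 − £105| = £7,068.

£7,068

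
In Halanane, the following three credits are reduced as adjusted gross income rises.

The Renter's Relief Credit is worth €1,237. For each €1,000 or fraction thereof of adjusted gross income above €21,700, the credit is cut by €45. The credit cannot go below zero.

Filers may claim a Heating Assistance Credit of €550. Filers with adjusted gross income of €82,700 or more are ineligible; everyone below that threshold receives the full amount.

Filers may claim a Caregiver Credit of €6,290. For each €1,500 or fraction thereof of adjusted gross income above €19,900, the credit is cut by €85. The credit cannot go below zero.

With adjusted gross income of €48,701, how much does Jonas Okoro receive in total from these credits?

Renter's Relief Credit: income exceeds €21,700 by €27,001 → 28 increments × €45 = €1,260 ≥ base, so the credit is €0.
Heating Assistance Credit: €48,701 is below the €82,700 cutoff, so the full €550 applies.
Caregiver Credit: income exceeds €19,900 by €28,801, which is 20 full-or-partial €1,500 increments; reduction = 20 × €85 = €1,700, leaving €4,590.
Total: €0 + €550 + €4,590 = €5,140.

€5,140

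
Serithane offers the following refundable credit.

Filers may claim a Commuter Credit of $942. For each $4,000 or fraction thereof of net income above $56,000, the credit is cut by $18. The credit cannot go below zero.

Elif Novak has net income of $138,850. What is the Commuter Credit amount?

$564

Commuter Credit: income exceeds $56,000 by $82,850, which is 21 full-or-partial $4,000 increments; reduction = 21 × $18 = $378, leaving $564.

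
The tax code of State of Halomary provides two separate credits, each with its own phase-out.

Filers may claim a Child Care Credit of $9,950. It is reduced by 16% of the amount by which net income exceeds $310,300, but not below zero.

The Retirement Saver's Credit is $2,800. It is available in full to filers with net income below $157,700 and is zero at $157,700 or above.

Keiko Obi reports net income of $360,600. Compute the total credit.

$1,902

Child Care Credit: 16% of the $50,300 excess over $310,300 is $8,048; credit = $9,950 − $8,048 = $1,902.
Retirement Saver's Credit: $360,600 meets or exceeds the $157,700 cutoff, so the credit is $0.
Total: $1,902 + $0 = $1,902.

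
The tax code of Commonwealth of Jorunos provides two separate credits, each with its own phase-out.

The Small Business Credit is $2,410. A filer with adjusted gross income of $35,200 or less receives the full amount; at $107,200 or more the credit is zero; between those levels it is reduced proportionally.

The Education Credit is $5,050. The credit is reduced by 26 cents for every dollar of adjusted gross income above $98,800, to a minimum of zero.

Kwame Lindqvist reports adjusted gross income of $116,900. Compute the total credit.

Small Business Credit: $116,900 is at or above $107,200, so the credit is $0.
Education Credit: 26% of the $18,100 excess over $98,800 is $4,706; credit = $5,050 − $4,706 = $344.
Total: $0 + $344 = $344.

$344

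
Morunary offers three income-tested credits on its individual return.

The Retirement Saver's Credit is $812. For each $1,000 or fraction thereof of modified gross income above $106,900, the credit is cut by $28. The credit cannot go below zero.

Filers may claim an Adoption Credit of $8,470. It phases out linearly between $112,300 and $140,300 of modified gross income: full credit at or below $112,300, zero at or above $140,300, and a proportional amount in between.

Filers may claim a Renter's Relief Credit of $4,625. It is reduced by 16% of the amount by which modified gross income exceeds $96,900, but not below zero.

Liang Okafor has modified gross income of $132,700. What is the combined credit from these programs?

Retirement Saver's Credit: income exceeds $106,900 by $25,800, which is 26 full-or-partial $1,000 increments; reduction = 26 × $28 = $728, leaving $84.
Adoption Credit: $132,700 is $20,400 into a $28,000 phase-out range, leaving 7,600/28,000 of the credit: $8,470 × 7,600/28,000 = $2,299.
Renter's Relief Credit: 16% of the $35,800 excess over $96,900 is $5,728 ≥ base, so the credit is $0.
Total: $84 + $2,299 + $0 = $2,383.

$2,383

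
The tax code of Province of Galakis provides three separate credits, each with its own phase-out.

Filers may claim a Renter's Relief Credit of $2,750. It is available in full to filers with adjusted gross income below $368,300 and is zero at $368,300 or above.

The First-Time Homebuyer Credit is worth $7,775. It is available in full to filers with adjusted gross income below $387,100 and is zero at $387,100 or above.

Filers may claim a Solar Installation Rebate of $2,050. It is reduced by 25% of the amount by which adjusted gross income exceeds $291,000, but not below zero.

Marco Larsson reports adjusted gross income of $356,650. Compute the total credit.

Renter's Relief Credit: $356,650 is below the $368,300 cutoff, so the full $2,750 applies.
First-Time Homebuyer Credit: $356,650 is below the $387,100 cutoff, so the full $7,775 applies.
Solar Installation Rebate: 25% of the $65,650 excess over $291,000 is $16,412.50 ≥ base, so the credit is $0.
Total: $2,750 + $7,775 + $0 = $10,525.

$10,525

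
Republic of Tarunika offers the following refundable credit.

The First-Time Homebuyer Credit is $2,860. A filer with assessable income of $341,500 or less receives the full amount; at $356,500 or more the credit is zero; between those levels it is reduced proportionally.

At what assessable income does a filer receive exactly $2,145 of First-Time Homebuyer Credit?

$2,145 is 2,145/2,860 of the full $2,860, so 715/2,860 of the $15,000 range has been used: income = $341,500 + $15,000 × 715/2,860 = $345,250.

$345,250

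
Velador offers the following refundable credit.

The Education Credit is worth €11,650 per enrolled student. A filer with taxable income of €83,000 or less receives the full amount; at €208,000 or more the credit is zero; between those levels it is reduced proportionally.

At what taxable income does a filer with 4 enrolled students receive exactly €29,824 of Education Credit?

€128,000

Full credit = 4 × €11,650 = €46,600.
€29,824 is 29,824/46,600 of the full €46,600, so 16,776/46,600 of the €125,000 range has been used: income = €83,000 + €125,000 × 16,776/46,600 = €128,000.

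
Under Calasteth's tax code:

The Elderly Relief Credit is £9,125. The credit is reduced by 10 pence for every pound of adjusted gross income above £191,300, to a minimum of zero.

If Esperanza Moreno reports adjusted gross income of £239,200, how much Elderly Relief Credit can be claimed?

Elderly Relief Credit: 10% of the £47,900 excess over £191,300 is £4,790; credit = £9,125 − £4,790 = £4,335.

£4,335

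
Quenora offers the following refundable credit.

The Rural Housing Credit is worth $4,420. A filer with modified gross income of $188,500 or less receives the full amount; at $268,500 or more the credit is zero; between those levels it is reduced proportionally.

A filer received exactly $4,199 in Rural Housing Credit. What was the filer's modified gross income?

$4,199 is 4,199/4,420 of the full $4,420, so 221/4,420 of the $80,000 range has been used: income = $188,500 + $80,000 × 221/4,420 = $192,500.

$192,500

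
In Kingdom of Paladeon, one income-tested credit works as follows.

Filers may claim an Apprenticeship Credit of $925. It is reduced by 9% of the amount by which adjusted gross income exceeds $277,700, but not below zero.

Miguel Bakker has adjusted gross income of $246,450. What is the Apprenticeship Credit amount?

Apprenticeship Credit: $246,450 is at or below the $277,700 threshold, so the full $925 applies.

$925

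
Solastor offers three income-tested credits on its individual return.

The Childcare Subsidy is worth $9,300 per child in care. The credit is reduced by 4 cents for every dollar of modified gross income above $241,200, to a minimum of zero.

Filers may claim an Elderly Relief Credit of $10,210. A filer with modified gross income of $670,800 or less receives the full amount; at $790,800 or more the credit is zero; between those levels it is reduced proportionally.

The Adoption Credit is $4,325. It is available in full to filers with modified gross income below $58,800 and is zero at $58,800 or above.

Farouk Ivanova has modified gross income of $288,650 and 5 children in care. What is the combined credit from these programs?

$54,812

Childcare Subsidy: base = 5 × $9,300 = $46,500. 4% of the $47,450 excess over $241,200 is $1,898; credit = $46,500 − $1,898 = $44,602.
Elderly Relief Credit: $288,650 is at or below the $670,800 threshold, so the full $10,210 applies.
Adoption Credit: $288,650 meets or exceeds the $58,800 cutoff, so the credit is $0.
Total: $44,602 + $10,210 + $0 = $54,812.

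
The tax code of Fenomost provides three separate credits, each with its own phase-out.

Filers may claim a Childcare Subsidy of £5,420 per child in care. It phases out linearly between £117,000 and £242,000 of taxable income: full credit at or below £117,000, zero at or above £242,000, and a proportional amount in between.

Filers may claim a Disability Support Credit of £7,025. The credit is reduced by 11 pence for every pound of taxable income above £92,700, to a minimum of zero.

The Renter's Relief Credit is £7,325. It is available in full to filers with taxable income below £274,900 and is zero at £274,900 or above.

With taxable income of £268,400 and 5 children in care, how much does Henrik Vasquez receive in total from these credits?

£7,325

Childcare Subsidy: base = 5 × £5,420 = £27,100. £268,400 is at or above £242,000, so the credit is £0.
Disability Support Credit: 11% of the £175,700 excess over £92,700 is £19,327 ≥ base, so the credit is £0.
Renter's Relief Credit: £268,400 is below the £274,900 cutoff, so the full £7,325 applies.
Total: £0 + £0 + £7,325 = £7,325.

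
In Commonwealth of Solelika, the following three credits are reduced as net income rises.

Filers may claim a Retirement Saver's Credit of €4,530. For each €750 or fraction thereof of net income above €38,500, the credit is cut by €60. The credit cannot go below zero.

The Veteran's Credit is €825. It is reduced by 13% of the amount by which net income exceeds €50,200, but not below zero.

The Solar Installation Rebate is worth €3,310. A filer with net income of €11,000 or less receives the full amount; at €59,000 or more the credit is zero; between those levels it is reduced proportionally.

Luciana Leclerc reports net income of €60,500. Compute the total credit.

€2,730

Retirement Saver's Credit: income exceeds €38,500 by €22,000, which is 30 full-or-partial €750 increments; reduction = 30 × €60 = €1,800, leaving €2,730.
Veteran's Credit: 13% of the €10,300 excess over €50,200 is €1,339 ≥ base, so the credit is €0.
Solar Installation Rebate: €60,500 is at or above €59,000, so the credit is €0.
Total: €2,730 + €0 + €0 = €2,730.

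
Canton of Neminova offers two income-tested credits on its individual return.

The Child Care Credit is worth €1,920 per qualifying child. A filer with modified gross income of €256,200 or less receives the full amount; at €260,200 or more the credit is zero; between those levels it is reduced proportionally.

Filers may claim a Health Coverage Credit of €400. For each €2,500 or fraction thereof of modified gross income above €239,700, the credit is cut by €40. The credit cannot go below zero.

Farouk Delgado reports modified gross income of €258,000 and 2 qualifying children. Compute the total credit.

Child Care Credit: base = 2 × €1,920 = €3,840. €258,000 is €1,800 into a €4,000 phase-out range, leaving 2,200/4,000 of the credit: €3,840 × 2,200/4,000 = €2,112.
Health Coverage Credit: income exceeds €239,700 by €18,300, which is 8 full-or-partial €2,500 increments; reduction = 8 × €40 = €320, leaving €80.
Total: €2,112 + €80 = €2,192.

€2,192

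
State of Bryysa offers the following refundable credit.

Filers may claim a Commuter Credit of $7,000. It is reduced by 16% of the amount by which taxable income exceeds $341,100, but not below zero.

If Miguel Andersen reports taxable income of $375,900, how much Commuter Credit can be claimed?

Commuter Credit: 16% of the $34,800 excess over $341,100 is $5,568; credit = $7,000 − $5,568 = $1,432.

$1,432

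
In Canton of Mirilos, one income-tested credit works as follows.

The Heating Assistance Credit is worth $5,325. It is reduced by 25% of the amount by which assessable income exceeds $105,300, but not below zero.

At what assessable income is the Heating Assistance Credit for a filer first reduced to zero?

The credit falls by 25% of each dollar above $105,300, so it reaches zero when the excess is $5,325 / 25% = $21,300: income = $105,300 + $21,300 = $126,600.

$126,600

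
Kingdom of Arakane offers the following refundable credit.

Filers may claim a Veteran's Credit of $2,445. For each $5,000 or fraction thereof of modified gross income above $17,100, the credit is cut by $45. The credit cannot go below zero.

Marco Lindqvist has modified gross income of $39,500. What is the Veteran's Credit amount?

Veteran's Credit: income exceeds $17,100 by $22,400, which is 5 full-or-partial $5,000 increments; reduction = 5 × $45 = $225, leaving $2,220.

$2,220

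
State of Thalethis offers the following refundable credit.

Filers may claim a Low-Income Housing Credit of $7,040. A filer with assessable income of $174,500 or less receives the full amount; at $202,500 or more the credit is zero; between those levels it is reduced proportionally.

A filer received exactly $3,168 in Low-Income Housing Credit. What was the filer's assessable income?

$3,168 is 3,168/7,040 of the full $7,040, so 3,872/7,040 of the $28,000 range has been used: income = $174,500 + $28,000 × 3,872/7,040 = $189,900.

$189,900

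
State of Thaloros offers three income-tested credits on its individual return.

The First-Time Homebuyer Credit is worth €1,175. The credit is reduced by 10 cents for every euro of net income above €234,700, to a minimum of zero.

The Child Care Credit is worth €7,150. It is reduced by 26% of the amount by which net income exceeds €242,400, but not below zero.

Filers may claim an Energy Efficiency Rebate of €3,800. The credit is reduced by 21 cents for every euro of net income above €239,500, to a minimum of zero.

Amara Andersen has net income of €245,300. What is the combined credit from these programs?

€9,093

First-Time Homebuyer Credit: 10% of the €10,600 excess over €234,700 is €1,060; credit = €1,175 − €1,060 = €115.
Child Care Credit: 26% of the €2,900 excess over €242,400 is €754; credit = €7,150 − €754 = €6,396.
Energy Efficiency Rebate: 21% of the €5,800 excess over €239,500 is €1,218; credit = €3,800 − €1,218 = €2,582.
Total: €115 + €6,396 + €2,582 = €9,093.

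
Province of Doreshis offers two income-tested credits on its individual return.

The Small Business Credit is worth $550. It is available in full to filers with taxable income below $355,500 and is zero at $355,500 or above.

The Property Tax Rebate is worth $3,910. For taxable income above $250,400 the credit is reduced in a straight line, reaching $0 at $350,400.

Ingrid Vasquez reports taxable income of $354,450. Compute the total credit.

$550

Small Business Credit: $354,450 is below the $355,500 cutoff, so the full $550 applies.
Property Tax Rebate: $354,450 is at or above $350,400, so the credit is $0.
Total: $550 + $0 = $550.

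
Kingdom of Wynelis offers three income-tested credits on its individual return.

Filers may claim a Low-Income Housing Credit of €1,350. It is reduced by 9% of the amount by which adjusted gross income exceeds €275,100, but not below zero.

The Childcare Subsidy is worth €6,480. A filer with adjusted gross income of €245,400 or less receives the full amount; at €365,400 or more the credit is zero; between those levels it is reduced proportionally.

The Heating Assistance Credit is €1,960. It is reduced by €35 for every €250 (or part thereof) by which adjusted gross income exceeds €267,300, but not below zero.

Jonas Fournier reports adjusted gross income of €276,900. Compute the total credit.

Low-Income Housing Credit: 9% of the €1,800 excess over €275,100 is €162; credit = €1,350 − €162 = €1,188.
Childcare Subsidy: €276,900 is €31,500 into a €120,000 phase-out range, leaving 88,500/120,000 of the credit: €6,480 × 88,500/120,000 = €4,779.
Heating Assistance Credit: income exceeds €267,300 by €9,600, which is 39 full-or-partial €250 increments; reduction = 39 × €35 = €1,365, leaving €595.
Total: €1,188 + €4,779 + €595 = €6,562.

€6,562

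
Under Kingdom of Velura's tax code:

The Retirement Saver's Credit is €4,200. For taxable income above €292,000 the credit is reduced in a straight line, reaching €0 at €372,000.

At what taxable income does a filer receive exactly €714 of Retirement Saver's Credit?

€714 is 714/4,200 of the full €4,200, so 3,486/4,200 of the €80,000 range has been used: income = €292,000 + €80,000 × 3,486/4,200 = €358,400.

€358,400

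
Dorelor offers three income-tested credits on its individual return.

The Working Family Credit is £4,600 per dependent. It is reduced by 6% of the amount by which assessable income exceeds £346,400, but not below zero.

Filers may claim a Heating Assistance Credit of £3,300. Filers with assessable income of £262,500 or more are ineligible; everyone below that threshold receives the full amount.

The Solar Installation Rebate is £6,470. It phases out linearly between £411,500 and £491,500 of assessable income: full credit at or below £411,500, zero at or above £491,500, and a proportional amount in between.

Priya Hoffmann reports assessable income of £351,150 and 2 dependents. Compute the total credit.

Working Family Credit: base = 2 × £4,600 = £9,200. 6% of the £4,750 excess over £346,400 is £285; credit = £9,200 − £285 = £8,915.
Heating Assistance Credit: £351,150 meets or exceeds the £262,500 cutoff, so the credit is £0.
Solar Installation Rebate: £351,150 is at or below the £411,500 threshold, so the full £6,470 applies.
Total: £8,915 + £0 + £6,470 = £15,385.

£15,385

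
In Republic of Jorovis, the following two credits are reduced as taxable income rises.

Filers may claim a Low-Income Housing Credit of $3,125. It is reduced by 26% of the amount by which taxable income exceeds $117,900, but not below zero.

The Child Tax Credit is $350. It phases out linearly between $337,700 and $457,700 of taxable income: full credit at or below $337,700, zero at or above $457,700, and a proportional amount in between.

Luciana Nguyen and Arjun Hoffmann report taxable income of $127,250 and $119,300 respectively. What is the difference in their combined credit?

Luciana ($127,250): Low-Income Housing Credit: 26% of the $9,350 excess over $117,900 is $2,431; credit = $3,125 − $2,431 = $694. Child Tax Credit: $127,250 is at or below the $337,700 threshold, so the full $350 applies. total $694 + $350 = $1,044
Arjun ($119,300): Low-Income Housing Credit: 26% of the $1,400 excess over $117,900 is $364; credit = $3,125 − $364 = $2,761. Child Tax Credit: $119,300 is at or below the $337,700 threshold, so the full $350 applies. total $2,761 + $350 = $3,111
Difference: |$1,044 − $3,111| = $2,067.

$2,067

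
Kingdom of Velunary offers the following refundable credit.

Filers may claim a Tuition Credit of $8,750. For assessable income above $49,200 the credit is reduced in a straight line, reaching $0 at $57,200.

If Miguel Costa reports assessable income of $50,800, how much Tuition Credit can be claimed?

Tuition Credit: $50,800 is $1,600 into a $8,000 phase-out range, leaving 6,400/8,000 of the credit: $8,750 × 6,400/8,000 = $7,000.

$7,000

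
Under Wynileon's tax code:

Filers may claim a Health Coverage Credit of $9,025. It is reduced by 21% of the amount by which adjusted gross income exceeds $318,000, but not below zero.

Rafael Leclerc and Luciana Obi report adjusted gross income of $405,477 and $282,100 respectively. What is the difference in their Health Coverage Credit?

$9,025

Rafael ($405,477): Health Coverage Credit: 21% of the $87,477 excess over $318,000 is $18,370.17 ≥ base, so the credit is $0.
Luciana ($282,100): Health Coverage Credit: $282,100 is at or below the $318,000 threshold, so the full $9,025 applies.
Difference: |$0 − $9,025| = $9,025.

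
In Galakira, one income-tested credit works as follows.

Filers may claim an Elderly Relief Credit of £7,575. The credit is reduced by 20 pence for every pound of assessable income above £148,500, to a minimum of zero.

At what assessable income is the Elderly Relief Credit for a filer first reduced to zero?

£186,375

The credit falls by 20% of each pound above £148,500, so it reaches zero when the excess is £7,575 / 20% = £37,875: income = £148,500 + £37,875 = £186,375.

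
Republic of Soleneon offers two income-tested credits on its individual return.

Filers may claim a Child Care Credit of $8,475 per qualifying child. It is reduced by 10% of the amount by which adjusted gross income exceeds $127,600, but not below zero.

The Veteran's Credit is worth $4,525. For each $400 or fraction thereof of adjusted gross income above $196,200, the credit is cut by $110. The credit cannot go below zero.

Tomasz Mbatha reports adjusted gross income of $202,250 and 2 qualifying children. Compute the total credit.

$12,250

Child Care Credit: base = 2 × $8,475 = $16,950. 10% of the $74,650 excess over $127,600 is $7,465; credit = $16,950 − $7,465 = $9,485.
Veteran's Credit: income exceeds $196,200 by $6,050, which is 16 full-or-partial $400 increments; reduction = 16 × $110 = $1,760, leaving $2,765.
Total: $9,485 + $2,765 = $12,250.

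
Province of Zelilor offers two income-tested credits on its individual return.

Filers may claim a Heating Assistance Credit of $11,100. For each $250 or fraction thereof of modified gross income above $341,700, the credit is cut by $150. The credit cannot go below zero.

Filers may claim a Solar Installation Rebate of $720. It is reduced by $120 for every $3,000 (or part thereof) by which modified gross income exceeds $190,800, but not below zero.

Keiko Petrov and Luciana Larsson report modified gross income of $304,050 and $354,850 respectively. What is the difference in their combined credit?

$7,950

Keiko ($304,050): Heating Assistance Credit: $304,050 is at or below the $341,700 threshold, so the full $11,100 applies. Solar Installation Rebate: income exceeds $190,800 by $113,250 → 38 increments × $120 = $4,560 ≥ base, so the credit is $0. total $11,100 + $0 = $11,100
Luciana ($354,850): Heating Assistance Credit: income exceeds $341,700 by $13,150, which is 53 full-or-partial $250 increments; reduction = 53 × $150 = $7,950, leaving $3,150. Solar Installation Rebate: income exceeds $190,800 by $164,050 → 55 increments × $120 = $6,600 ≥ base, so the credit is $0. total $3,150 + $0 = $3,150
Difference: |$11,100 − $3,150| = $7,950.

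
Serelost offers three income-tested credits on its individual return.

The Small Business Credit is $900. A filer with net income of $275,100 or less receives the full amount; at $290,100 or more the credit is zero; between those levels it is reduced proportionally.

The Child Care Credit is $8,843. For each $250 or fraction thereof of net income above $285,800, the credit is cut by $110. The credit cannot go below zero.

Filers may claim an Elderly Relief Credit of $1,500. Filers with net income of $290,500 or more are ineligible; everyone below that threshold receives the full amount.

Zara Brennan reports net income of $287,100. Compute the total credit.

Small Business Credit: $287,100 is $12,000 into a $15,000 phase-out range, leaving 3,000/15,000 of the credit: $900 × 3,000/15,000 = $180.
Child Care Credit: income exceeds $285,800 by $1,300, which is 6 full-or-partial $250 increments; reduction = 6 × $110 = $660, leaving $8,183.
Elderly Relief Credit: $287,100 is below the $290,500 cutoff, so the full $1,500 applies.
Total: $180 + $8,183 + $1,500 = $9,863.

$9,863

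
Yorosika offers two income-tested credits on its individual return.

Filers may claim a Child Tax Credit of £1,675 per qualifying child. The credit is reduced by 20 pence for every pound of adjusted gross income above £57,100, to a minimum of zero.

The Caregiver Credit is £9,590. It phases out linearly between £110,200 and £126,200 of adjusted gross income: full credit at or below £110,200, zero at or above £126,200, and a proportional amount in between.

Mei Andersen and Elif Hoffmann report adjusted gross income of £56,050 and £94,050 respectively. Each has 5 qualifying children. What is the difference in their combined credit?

£7,390

Mei (£56,050): Child Tax Credit: base = 5 × £1,675 = £8,375. £56,050 is at or below the £57,100 threshold, so the full £8,375 applies. Caregiver Credit: £56,050 is at or below the £110,200 threshold, so the full £9,590 applies. total £8,375 + £9,590 = £17,965
Elif (£94,050): Child Tax Credit: base = 5 × £1,675 = £8,375. 20% of the £36,950 excess over £57,100 is £7,390; credit = £8,375 − £7,390 = £985. Caregiver Credit: £94,050 is at or below the £110,200 threshold, so the full £9,590 applies. total £985 + £9,590 = £10,575
Difference: |£17,965 − £10,575| = £7,390.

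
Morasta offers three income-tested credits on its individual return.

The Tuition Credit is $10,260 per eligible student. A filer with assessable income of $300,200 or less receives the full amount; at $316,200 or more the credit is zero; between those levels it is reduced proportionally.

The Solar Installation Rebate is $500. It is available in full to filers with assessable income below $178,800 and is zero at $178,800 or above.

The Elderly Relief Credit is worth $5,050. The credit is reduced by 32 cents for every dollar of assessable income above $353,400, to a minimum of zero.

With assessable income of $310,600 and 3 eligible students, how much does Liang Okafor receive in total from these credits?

$15,823

Tuition Credit: base = 3 × $10,260 = $30,780. $310,600 is $10,400 into a $16,000 phase-out range, leaving 5,600/16,000 of the credit: $30,780 × 5,600/16,000 = $10,773.
Solar Installation Rebate: $310,600 meets or exceeds the $178,800 cutoff, so the credit is $0.
Elderly Relief Credit: $310,600 is at or below the $353,400 threshold, so the full $5,050 applies.
Total: $10,773 + $0 + $5,050 = $15,823.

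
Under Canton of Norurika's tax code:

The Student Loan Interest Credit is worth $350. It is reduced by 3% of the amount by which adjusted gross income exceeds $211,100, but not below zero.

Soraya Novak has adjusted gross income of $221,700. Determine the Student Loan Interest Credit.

Student Loan Interest Credit: 3% of the $10,600 excess over $211,100 is $318; credit = $350 − $318 = $32.

$32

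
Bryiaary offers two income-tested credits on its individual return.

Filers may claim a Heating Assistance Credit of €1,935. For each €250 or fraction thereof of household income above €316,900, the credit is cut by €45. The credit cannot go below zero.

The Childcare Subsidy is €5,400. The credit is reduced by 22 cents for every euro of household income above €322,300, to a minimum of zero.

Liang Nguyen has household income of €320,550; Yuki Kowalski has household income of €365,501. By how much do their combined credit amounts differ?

€6,660

Liang (€320,550): Heating Assistance Credit: income exceeds €316,900 by €3,650, which is 15 full-or-partial €250 increments; reduction = 15 × €45 = €675, leaving €1,260. Childcare Subsidy: €320,550 is at or below the €322,300 threshold, so the full €5,400 applies. total €1,260 + €5,400 = €6,660
Yuki (€365,501): Heating Assistance Credit: income exceeds €316,900 by €48,601 → 195 increments × €45 = €8,775 ≥ base, so the credit is €0. Childcare Subsidy: 22% of the €43,201 excess over €322,300 is €9,504.22 ≥ base, so the credit is €0. total €0 + €0 = €0
Difference: |€6,660 − €0| = €6,660.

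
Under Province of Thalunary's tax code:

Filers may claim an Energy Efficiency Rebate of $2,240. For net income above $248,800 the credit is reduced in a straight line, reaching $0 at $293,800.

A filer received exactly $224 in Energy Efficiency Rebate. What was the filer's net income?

$289,300

$224 is 224/2,240 of the full $2,240, so 2,016/2,240 of the $45,000 range has been used: income = $248,800 + $45,000 × 2,016/2,240 = $289,300.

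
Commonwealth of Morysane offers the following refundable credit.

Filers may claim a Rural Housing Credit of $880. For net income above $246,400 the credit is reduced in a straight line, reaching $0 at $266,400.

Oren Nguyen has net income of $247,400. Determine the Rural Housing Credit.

$836

Rural Housing Credit: $247,400 is $1,000 into a $20,000 phase-out range, leaving 19,000/20,000 of the credit: $880 × 19,000/20,000 = $836.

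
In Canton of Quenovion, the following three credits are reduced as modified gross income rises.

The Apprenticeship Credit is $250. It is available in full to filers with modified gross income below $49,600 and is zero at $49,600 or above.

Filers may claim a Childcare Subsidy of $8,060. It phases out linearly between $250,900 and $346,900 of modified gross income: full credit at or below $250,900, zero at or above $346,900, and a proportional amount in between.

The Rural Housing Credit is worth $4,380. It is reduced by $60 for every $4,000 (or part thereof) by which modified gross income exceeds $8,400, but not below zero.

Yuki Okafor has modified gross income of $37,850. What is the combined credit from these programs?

Apprenticeship Credit: $37,850 is below the $49,600 cutoff, so the full $250 applies.
Childcare Subsidy: $37,850 is at or below the $250,900 threshold, so the full $8,060 applies.
Rural Housing Credit: income exceeds $8,400 by $29,450, which is 8 full-or-partial $4,000 increments; reduction = 8 × $60 = $480, leaving $3,900.
Total: $250 + $8,060 + $3,900 = $12,210.

$12,210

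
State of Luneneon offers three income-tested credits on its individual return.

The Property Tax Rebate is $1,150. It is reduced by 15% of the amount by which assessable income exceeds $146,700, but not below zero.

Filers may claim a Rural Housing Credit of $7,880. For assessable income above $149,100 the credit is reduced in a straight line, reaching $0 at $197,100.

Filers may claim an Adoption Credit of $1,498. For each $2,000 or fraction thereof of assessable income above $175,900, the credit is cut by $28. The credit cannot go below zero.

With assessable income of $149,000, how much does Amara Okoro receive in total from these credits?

$10,183

Property Tax Rebate: 15% of the $2,300 excess over $146,700 is $345; credit = $1,150 − $345 = $805.
Rural Housing Credit: $149,000 is at or below the $149,100 threshold, so the full $7,880 applies.
Adoption Credit: $149,000 is at or below the $175,900 threshold, so the full $1,498 applies.
Total: $805 + $7,880 + $1,498 = $10,183.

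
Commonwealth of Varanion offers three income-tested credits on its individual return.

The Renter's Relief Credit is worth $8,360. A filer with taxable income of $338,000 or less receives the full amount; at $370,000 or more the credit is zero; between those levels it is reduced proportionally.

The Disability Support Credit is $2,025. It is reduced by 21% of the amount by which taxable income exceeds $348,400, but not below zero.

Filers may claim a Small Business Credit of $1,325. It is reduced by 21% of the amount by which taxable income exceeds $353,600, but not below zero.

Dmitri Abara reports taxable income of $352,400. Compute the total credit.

Renter's Relief Credit: $352,400 is $14,400 into a $32,000 phase-out range, leaving 17,600/32,000 of the credit: $8,360 × 17,600/32,000 = $4,598.
Disability Support Credit: 21% of the $4,000 excess over $348,400 is $840; credit = $2,025 − $840 = $1,185.
Small Business Credit: $352,400 is at or below the $353,600 threshold, so the full $1,325 applies.
Total: $4,598 + $1,185 + $1,325 = $7,108.

$7,108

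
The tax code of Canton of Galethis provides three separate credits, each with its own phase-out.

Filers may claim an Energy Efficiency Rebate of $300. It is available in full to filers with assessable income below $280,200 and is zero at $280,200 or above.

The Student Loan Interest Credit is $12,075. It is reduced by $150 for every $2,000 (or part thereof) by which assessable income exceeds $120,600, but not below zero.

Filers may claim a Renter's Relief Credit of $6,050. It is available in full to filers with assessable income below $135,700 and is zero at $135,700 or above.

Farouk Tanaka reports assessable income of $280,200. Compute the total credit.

Energy Efficiency Rebate: $280,200 meets or exceeds the $280,200 cutoff, so the credit is $0.
Student Loan Interest Credit: income exceeds $120,600 by $159,600, which is 80 full-or-partial $2,000 increments; reduction = 80 × $150 = $12,000, leaving $75.
Renter's Relief Credit: $280,200 meets or exceeds the $135,700 cutoff, so the credit is $0.
Total: $0 + $75 + $0 = $75.

$75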